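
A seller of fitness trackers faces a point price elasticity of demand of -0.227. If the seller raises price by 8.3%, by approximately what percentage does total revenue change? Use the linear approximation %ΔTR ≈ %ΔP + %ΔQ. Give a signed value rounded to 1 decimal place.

%ΔQ ≈ Ed × %ΔP = (-0.227) × (+8.3%) = -1.8841%
%ΔTR ≈ %ΔP + %ΔQ = (+8.3%) + (-1.8841%) = +6.4159%

+6.4%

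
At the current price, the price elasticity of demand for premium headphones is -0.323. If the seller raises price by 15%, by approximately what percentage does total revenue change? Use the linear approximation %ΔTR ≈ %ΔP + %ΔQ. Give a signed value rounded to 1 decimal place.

+10.2%

%ΔQ ≈ Ed × %ΔP = (-0.323) × (+15%) = -4.8450%
%ΔTR ≈ %ΔP + %ΔQ = (+15%) + (-4.8450%) = +10.1550%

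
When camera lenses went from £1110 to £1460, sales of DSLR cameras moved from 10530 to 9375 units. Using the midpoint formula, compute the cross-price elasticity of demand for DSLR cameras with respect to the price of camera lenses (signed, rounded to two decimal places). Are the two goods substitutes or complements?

-0.43; complements

%ΔQ_{DSLR cameras} = (9375 − 10530)/avg = -1155/9952.5 = -0.116051…
%ΔP_{camera lenses} = (1460 − 1110)/avg = 350/1285 = 0.272373…
E_cross = (-1155/9952.5) / (350/1285) = -0.4260…
E_cross < 0 ⇒ the goods are complements.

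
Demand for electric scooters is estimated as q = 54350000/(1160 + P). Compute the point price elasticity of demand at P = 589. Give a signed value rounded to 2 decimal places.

-0.34

dq/dP = −54350000/(1160 + P)² = -17.7672. At P = 589, q = 31074.9.
Ed = (dq/dP)·(P/q) = (-17.7672) × (589/31074.9) = -0.3367…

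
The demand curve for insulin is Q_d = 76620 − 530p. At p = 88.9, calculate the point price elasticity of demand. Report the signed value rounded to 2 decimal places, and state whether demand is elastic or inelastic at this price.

-1.60; elastic

dQ_d/dp = −530. At p = 88.9, Q_d = 76620 − 530(88.9) = 29503.
Ed = (dQ_d/dp)·(p/Q_d) = −530 × (88.9/29503) = -1.5970…
|Ed| = 1.60 > 1, so demand is elastic.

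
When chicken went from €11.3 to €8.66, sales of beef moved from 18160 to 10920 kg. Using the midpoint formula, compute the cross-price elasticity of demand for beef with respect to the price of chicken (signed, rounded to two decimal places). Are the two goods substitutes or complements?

1.88; substitutes

%ΔQ_{beef} = (10920 − 18160)/avg = -7240/14540 = -0.497936…
%ΔP_{chicken} = (8.66 − 11.3)/avg = -2.64/9.98 = -0.264529…
E_cross = (-7240/14540) / (-2.64/9.98) = 1.8823…
E_cross > 0 ⇒ the goods are substitutes.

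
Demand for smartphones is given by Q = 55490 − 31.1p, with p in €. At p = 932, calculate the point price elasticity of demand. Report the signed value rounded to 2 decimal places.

dQ/dp = −31.1. At p = 932, Q = 55490 − 31.1(932) = 26504.8.
Ed = (dQ/dp)·(p/Q) = −31.1 × (932/26504.8) = -1.0935…

-1.09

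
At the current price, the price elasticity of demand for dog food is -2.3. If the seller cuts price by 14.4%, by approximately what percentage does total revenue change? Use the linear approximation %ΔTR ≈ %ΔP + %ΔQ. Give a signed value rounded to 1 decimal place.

+18.7%

%ΔQ ≈ Ed × %ΔP = (-2.3) × (-14.4%) = +33.1200%
%ΔTR ≈ %ΔP + %ΔQ = (-14.4%) + (+33.1200%) = +18.7200%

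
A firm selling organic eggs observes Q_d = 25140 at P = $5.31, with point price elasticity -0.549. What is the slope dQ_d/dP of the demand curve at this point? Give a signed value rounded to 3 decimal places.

Ed = (dQ_d/dP)·(P/Q_d) ⇒ dQ_d/dP = Ed·Q_d/P = (-0.549)·25140/5.31 = -2599.22033…

-2599.220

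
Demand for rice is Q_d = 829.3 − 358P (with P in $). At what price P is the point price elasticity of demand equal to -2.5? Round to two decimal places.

Ed = −358P/(829.3 − 358P). Set this equal to -2.5:
358P = 2.5·(829.3 − 358P) ⇒ 358P(1 + 2.5) = 2.5·829.3
P = 2.5·829.3 / (358·3.5) = 1.6546…

1.65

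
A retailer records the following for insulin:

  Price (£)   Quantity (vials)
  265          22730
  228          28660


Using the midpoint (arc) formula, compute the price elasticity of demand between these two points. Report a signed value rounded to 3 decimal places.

%ΔQ = (28660 − 22730) / [(22730 + 28660)/2] = 5930/25695 = 0.230784…
%ΔP = (228 − 265) / [(265 + 228)/2] = -37/246.5 = -0.150101…
Arc Ed = %ΔQ / %ΔP = (5930/25695) / (-37/246.5) = -1.53752…

-1.538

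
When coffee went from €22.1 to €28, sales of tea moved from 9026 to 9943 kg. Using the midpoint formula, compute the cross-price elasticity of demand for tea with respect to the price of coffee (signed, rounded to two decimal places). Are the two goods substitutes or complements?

0.41; substitutes

%ΔQ_{tea} = (9943 − 9026)/avg = 917/9484.5 = 0.096684…
%ΔP_{coffee} = (28 − 22.1)/avg = 5.9/25.05 = 0.235528…
E_cross = (917/9484.5) / (5.9/25.05) = 0.4104…
E_cross > 0 ⇒ the goods are substitutes.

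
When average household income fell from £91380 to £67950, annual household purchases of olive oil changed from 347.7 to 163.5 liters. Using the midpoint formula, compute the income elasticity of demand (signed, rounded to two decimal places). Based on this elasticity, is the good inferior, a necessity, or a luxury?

%ΔQ = (163.5 − 347.7)/[( 347.7 + 163.5)/2] = -184.2/255.6 = -0.720657…
%ΔIncome = (67950 − 91380)/[( 91380 + 67950)/2] = -23430/79665 = -0.294106…
E_income = (-184.2/255.6) / (-23430/79665) = 2.4503…
E_income > 1 ⇒ normal good, luxury.

2.45; luxury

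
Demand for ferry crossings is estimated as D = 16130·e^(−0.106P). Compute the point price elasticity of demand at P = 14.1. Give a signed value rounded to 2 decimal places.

dD/dP = −0.106·D = -383.569. At P = 14.1, D = 3618.58.
Ed = (dD/dP)·(P/D) = (-383.569) × (14.1/3618.58) = -1.4946

-1.49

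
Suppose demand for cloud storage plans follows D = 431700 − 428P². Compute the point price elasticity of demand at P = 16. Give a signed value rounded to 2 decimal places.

dD/dP = −2·428·P = -13696. At P = 16, D = 322132.
Ed = (dD/dP)·(P/D) = (-13696) × (16/322132) = -0.6802…

-0.68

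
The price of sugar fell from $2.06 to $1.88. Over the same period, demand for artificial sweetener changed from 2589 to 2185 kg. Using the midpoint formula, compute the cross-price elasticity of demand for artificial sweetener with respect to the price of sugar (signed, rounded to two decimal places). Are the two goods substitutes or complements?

1.85; substitutes

%ΔQ_{artificial sweetener} = (2185 − 2589)/avg = -404/2387 = -0.169250…
%ΔP_{sugar} = (1.88 − 2.06)/avg = -0.18/1.97 = -0.091370…
E_cross = (-404/2387) / (-0.18/1.97) = 1.8523…
E_cross > 0 ⇒ the goods are substitutes.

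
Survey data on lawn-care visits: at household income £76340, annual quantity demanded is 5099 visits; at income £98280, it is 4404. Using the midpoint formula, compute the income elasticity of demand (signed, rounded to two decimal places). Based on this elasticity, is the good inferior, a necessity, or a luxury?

-0.58; inferior

%ΔQ = (4404 − 5099)/[( 5099 + 4404)/2] = -695/4751.5 = -0.146269…
%ΔIncome = (98280 − 76340)/[( 76340 + 98280)/2] = 21940/87310 = 0.251288…
E_income = (-695/4751.5) / (21940/87310) = -0.5820…
E_income < 0 ⇒ inferior good.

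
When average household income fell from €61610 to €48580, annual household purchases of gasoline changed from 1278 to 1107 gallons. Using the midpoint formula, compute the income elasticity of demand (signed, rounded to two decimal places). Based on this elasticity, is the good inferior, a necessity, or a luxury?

%ΔQ = (1107 − 1278)/[( 1278 + 1107)/2] = -171/1192.5 = -0.143396…
%ΔIncome = (48580 − 61610)/[( 61610 + 48580)/2] = -13030/55095 = -0.236500…
E_income = (-171/1192.5) / (-13030/55095) = 0.6063…
0 < E_income < 1 ⇒ normal good, necessity.

0.61; necessity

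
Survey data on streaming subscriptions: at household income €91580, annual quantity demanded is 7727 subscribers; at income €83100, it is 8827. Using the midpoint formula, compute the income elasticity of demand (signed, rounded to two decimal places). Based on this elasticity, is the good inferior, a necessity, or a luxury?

%ΔQ = (8827 − 7727)/[( 7727 + 8827)/2] = 1100/8277 = 0.132898…
%ΔIncome = (83100 − 91580)/[( 91580 + 83100)/2] = -8480/87340 = -0.097091…
E_income = (1100/8277) / (-8480/87340) = -1.3687…
E_income < 0 ⇒ inferior good.

-1.37; inferior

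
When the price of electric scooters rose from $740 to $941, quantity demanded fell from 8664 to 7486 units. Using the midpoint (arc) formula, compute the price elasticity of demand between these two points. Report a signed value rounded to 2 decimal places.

-0.61

%ΔQ = (7486 − 8664) / [(8664 + 7486)/2] = -1178/8075 = -0.145882…
%ΔP = (941 − 740) / [(740 + 941)/2] = 201/840.5 = 0.239143…
Arc Ed = %ΔQ / %ΔP = (-1178/8075) / (201/840.5) = -0.6100…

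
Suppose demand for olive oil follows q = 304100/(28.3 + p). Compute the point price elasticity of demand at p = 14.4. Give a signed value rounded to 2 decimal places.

-0.34

dq/dp = −304100/(28.3 + p)² = -166.786. At p = 14.4, q = 7121.78.
Ed = (dq/dp)·(p/q) = (-166.786) × (14.4/7121.78) = -0.3372…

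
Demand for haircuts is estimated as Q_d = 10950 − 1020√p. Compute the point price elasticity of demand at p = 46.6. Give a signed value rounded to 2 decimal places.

-0.87

dQ_d/dp = −1020/(2√p) = -74.7097. At p = 46.6, Q_d = 3987.05.
Ed = (dQ_d/dp)·(p/Q_d) = (-74.7097) × (46.6/3987.05) = -0.8731…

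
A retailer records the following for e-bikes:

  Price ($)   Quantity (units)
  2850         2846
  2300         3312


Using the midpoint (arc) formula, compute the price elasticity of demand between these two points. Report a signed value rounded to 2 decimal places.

%ΔQ = (3312 − 2846) / [(2846 + 3312)/2] = 466/3079 = 0.151347…
%ΔP = (2300 − 2850) / [(2850 + 2300)/2] = -550/2575 = -0.213592…
Arc Ed = %ΔQ / %ΔP = (466/3079) / (-550/2575) = -0.7085…

-0.71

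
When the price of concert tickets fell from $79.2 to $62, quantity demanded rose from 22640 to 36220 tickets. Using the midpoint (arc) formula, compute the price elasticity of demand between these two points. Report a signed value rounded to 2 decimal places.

%ΔQ = (36220 − 22640) / [(22640 + 36220)/2] = 13580/29430 = 0.461433…
%ΔP = (62 − 79.2) / [(79.2 + 62)/2] = -17.2/70.6 = -0.243626…
Arc Ed = %ΔQ / %ΔP = (13580/29430) / (-17.2/70.6) = -1.8940…

-1.89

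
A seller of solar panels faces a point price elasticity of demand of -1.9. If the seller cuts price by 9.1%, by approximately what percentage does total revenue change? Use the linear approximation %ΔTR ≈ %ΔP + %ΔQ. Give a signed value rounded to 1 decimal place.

+8.2%

%ΔQ ≈ Ed × %ΔP = (-1.9) × (-9.1%) = +17.2900%
%ΔTR ≈ %ΔP + %ΔQ = (-9.1%) + (+17.2900%) = +8.1900%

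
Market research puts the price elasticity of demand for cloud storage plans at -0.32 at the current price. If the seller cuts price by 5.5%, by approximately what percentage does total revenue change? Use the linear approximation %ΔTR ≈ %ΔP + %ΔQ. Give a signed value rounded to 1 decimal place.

%ΔQ ≈ Ed × %ΔP = (-0.32) × (-5.5%) = +1.7600%
%ΔTR ≈ %ΔP + %ΔQ = (-5.5%) + (+1.7600%) = -3.7400%

-3.7%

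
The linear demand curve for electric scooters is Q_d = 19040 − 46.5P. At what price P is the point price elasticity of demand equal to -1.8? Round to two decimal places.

Ed = −46.5P/(19040 − 46.5P). Set this equal to -1.8:
46.5P = 1.8·(19040 − 46.5P) ⇒ 46.5P(1 + 1.8) = 1.8·19040
P = 1.8·19040 / (46.5·2.8) = 263.2258…

263.23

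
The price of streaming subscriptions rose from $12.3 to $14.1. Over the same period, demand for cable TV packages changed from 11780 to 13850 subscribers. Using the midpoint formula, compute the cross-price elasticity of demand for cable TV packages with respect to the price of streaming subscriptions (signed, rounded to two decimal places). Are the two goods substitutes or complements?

%ΔQ_{cable TV packages} = (13850 − 11780)/avg = 2070/12815 = 0.161529…
%ΔP_{streaming subscriptions} = (14.1 − 12.3)/avg = 1.8/13.2 = 0.136363…
E_cross = (2070/12815) / (1.8/13.2) = 1.1845…
E_cross > 0 ⇒ the goods are substitutes.

1.18; substitutes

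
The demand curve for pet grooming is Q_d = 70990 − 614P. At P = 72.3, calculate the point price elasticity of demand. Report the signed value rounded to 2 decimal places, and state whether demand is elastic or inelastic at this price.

dQ_d/dP = −614. At P = 72.3, Q_d = 70990 − 614(72.3) = 26597.8.
Ed = (dQ_d/dP)·(P/Q_d) = −614 × (72.3/26597.8) = -1.6690…
|Ed| = 1.67 > 1, so demand is elastic.

-1.67; elastic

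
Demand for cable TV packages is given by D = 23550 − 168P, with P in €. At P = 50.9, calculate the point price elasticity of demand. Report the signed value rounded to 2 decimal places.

dD/dP = −168. At P = 50.9, D = 23550 − 168(50.9) = 14998.8.
Ed = (dD/dP)·(P/D) = −168 × (50.9/14998.8) = -0.5701…

-0.57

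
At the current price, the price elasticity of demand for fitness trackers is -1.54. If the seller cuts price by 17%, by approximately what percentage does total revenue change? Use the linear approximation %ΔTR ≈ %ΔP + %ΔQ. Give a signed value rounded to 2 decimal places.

%ΔQ ≈ Ed × %ΔP = (-1.54) × (-17%) = +26.1800%
%ΔTR ≈ %ΔP + %ΔQ = (-17%) + (+26.1800%) = +9.1800%

+9.18%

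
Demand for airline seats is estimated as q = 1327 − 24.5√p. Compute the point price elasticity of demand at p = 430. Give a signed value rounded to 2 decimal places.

dq/dp = −24.5/(2√p) = -0.590747. At p = 430, q = 818.957.
Ed = (dq/dp)·(p/q) = (-0.590747) × (430/818.957) = -0.3101…

-0.31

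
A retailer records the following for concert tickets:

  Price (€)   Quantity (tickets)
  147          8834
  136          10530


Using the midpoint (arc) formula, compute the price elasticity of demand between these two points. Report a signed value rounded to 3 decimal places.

%ΔQ = (10530 − 8834) / [(8834 + 10530)/2] = 1696/9682 = 0.175170…
%ΔP = (136 − 147) / [(147 + 136)/2] = -11/141.5 = -0.077738…
Arc Ed = %ΔQ / %ΔP = (1696/9682) / (-11/141.5) = -2.25332…

-2.253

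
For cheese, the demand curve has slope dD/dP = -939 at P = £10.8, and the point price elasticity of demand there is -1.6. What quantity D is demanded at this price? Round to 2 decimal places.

Ed = (dD/dP)·(P/D) ⇒ D = (dD/dP)·P/Ed = (-939)·10.8/(-1.6) = 6338.25

6338.25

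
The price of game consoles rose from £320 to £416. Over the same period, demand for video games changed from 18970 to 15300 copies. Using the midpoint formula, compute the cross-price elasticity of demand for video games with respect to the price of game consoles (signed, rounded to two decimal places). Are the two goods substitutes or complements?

-0.82; complements

%ΔQ_{video games} = (15300 − 18970)/avg = -3670/17135 = -0.214181…
%ΔP_{game consoles} = (416 − 320)/avg = 96/368 = 0.260869…
E_cross = (-3670/17135) / (96/368) = -0.8210…
E_cross < 0 ⇒ the goods are complements.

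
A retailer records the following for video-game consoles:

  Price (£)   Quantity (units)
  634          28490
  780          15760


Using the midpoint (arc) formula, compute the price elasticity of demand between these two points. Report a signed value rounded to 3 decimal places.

-2.786

%ΔQ = (15760 − 28490) / [(28490 + 15760)/2] = -12730/22125 = -0.575367…
%ΔP = (780 − 634) / [(634 + 780)/2] = 146/707 = 0.206506…
Arc Ed = %ΔQ / %ΔP = (-12730/22125) / (146/707) = -2.78619…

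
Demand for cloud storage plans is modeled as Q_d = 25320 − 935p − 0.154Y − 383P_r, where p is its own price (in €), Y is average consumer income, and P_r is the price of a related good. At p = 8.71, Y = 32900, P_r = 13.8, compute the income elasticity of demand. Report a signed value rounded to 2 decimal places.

-0.74

At the given values, Q_d = 25320 − 935(8.71) − 0.154(32900) − 383(13.8) = 6824.15.
∂Q_d/∂Y = -0.154.
E = (-0.154) × (32900/6824.15) = -0.7424…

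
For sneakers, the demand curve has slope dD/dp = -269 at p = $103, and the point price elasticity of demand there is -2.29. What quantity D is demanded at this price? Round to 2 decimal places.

Ed = (dD/dp)·(p/D) ⇒ D = (dD/dp)·p/Ed = (-269)·103/(-2.29) = 12099.1266…

12099.13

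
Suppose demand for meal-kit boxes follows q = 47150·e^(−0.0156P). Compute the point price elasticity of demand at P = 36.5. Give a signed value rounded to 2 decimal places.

dq/dP = −0.0156·q = -416.216. At P = 36.5, q = 26680.5.
Ed = (dq/dP)·(P/q) = (-416.216) × (36.5/26680.5) = -0.5694

-0.57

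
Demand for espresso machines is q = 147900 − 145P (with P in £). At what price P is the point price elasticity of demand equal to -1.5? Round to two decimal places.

612.00

Ed = −145P/(147900 − 145P). Set this equal to -1.5:
145P = 1.5·(147900 − 145P) ⇒ 145P(1 + 1.5) = 1.5·147900
P = 1.5·147900 / (145·2.5) = 612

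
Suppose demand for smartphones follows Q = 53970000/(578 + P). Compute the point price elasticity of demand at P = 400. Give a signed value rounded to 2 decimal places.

-0.41

dQ/dP = −53970000/(578 + P)² = -56.4254. At P = 400, Q = 55184.
Ed = (dQ/dP)·(P/Q) = (-56.4254) × (400/55184) = -0.4089…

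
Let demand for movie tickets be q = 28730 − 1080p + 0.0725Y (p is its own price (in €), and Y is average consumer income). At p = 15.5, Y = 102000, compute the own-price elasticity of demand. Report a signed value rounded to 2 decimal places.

At the given values, q = 28730 − 1080(15.5) + 0.0725(102000) = 19385.
∂q/∂p = −1080.
E = (-1080) × (15.5/19385) = -0.8635…

-0.86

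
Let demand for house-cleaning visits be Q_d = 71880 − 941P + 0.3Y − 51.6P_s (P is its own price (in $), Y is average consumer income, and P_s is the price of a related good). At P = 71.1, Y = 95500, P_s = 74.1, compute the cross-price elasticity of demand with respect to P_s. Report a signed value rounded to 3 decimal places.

-0.128

At the given values, Q_d = 71880 − 941(71.1) + 0.3(95500) − 51.6(74.1) = 29801.34.
∂Q_d/∂P_s = -51.6.
E = (-51.6) × (74.1/29801.34) = -0.12830…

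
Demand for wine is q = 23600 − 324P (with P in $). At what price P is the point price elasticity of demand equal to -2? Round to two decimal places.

Ed = −324P/(23600 − 324P). Set this equal to -2:
324P = 2·(23600 − 324P) ⇒ 324P(1 + 2) = 2·23600
P = 2·23600 / (324·3) = 48.5596…

48.56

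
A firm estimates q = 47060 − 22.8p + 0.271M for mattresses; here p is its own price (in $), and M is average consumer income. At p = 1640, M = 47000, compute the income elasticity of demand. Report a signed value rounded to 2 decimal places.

At the given values, q = 47060 − 22.8(1640) + 0.271(47000) = 22405.
∂q/∂M = 0.271.
E = (0.271) × (47000/22405) = 0.5684…

0.57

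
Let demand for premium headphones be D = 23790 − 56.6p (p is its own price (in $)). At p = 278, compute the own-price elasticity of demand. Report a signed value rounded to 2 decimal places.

-1.95

At the given values, D = 23790 − 56.6(278) = 8055.2.
∂D/∂p = −56.6.
E = (-56.6) × (278/8055.2) = -1.9533…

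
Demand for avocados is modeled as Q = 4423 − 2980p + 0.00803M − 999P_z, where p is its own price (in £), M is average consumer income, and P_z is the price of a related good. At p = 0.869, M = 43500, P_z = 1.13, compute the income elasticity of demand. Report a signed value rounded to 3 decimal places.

At the given values, Q = 4423 − 2980(0.869) + 0.00803(43500) − 999(1.13) = 1053.815.
∂Q/∂M = 0.00803.
E = (0.00803) × (43500/1053.815) = 0.33146…

0.331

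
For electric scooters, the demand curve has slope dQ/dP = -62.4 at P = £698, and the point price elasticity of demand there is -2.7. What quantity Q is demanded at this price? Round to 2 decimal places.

16131.56

Ed = (dQ/dP)·(P/Q) ⇒ Q = (dQ/dP)·P/Ed = (-62.4)·698/(-2.7) = 16131.5555…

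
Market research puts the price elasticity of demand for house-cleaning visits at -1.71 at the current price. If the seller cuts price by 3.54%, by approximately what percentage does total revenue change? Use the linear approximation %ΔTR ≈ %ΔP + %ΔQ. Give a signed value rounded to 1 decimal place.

+2.5%

%ΔQ ≈ Ed × %ΔP = (-1.71) × (-3.54%) = +6.0534%
%ΔTR ≈ %ΔP + %ΔQ = (-3.54%) + (+6.0534%) = +2.5134%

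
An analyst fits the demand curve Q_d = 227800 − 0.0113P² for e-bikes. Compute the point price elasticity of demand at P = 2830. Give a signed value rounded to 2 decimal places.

-1.32

dQ_d/dP = −2·0.0113·P = -63.958. At P = 2830, Q_d = 137299.43.
Ed = (dQ_d/dP)·(P/Q_d) = (-63.958) × (2830/137299.43) = -1.3182…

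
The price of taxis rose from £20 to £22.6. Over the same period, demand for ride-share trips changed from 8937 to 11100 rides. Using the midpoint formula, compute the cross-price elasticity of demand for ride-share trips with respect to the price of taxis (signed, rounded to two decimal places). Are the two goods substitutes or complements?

1.77; substitutes

%ΔQ_{ride-share trips} = (11100 − 8937)/avg = 2163/10018.5 = 0.215900…
%ΔP_{taxis} = (22.6 − 20)/avg = 2.6/21.3 = 0.122065…
E_cross = (2163/10018.5) / (2.6/21.3) = 1.7687…
E_cross > 0 ⇒ the goods are substitutes.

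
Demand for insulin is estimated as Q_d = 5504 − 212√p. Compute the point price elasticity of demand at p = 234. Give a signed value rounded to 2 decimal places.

dQ_d/dp = −212/(2√p) = -6.92944. At p = 234, Q_d = 2261.02.
Ed = (dQ_d/dp)·(p/Q_d) = (-6.92944) × (234/2261.02) = -0.7171…

-0.72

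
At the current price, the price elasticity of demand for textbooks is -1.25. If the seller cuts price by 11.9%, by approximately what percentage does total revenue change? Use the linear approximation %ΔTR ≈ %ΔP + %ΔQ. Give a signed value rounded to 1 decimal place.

%ΔQ ≈ Ed × %ΔP = (-1.25) × (-11.9%) = +14.8750%
%ΔTR ≈ %ΔP + %ΔQ = (-11.9%) + (+14.8750%) = +2.9750%

+3.0%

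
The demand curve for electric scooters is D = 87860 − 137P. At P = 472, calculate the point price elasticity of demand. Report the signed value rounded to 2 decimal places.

dD/dP = −137. At P = 472, D = 87860 − 137(472) = 23196.
Ed = (dD/dP)·(P/D) = −137 × (472/23196) = -2.7877…

-2.79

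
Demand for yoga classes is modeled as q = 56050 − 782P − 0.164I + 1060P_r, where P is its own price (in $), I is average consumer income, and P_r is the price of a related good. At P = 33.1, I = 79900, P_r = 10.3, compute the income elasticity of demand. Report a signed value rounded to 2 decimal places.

At the given values, q = 56050 − 782(33.1) − 0.164(79900) + 1060(10.3) = 27980.2.
∂q/∂I = -0.164.
E = (-0.164) × (79900/27980.2) = -0.4683…

-0.47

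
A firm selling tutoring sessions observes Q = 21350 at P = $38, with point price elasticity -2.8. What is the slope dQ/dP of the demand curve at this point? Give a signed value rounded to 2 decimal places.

Ed = (dQ/dP)·(P/Q) ⇒ dQ/dP = Ed·Q/P = (-2.8)·21350/38 = -1573.1578…

-1573.16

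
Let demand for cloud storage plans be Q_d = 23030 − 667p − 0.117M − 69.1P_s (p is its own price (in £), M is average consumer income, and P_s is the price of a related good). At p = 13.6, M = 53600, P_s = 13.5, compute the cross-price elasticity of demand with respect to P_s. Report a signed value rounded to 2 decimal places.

-0.14

At the given values, Q_d = 23030 − 667(13.6) − 0.117(53600) − 69.1(13.5) = 6754.75.
∂Q_d/∂P_s = -69.1.
E = (-69.1) × (13.5/6754.75) = -0.1381…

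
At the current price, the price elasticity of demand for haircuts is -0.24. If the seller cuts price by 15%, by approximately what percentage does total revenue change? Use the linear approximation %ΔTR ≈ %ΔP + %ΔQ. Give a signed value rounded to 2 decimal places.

%ΔQ ≈ Ed × %ΔP = (-0.24) × (-15%) = +3.6000%
%ΔTR ≈ %ΔP + %ΔQ = (-15%) + (+3.6000%) = -11.4000%

-11.40%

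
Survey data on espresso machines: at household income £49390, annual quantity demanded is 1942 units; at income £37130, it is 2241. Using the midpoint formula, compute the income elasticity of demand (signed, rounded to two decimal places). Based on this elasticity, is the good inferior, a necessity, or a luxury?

-0.50; inferior

%ΔQ = (2241 − 1942)/[( 1942 + 2241)/2] = 299/2091.5 = 0.142959…
%ΔIncome = (37130 − 49390)/[( 49390 + 37130)/2] = -12260/43260 = -0.283402…
E_income = (299/2091.5) / (-12260/43260) = -0.5044…
E_income < 0 ⇒ inferior good.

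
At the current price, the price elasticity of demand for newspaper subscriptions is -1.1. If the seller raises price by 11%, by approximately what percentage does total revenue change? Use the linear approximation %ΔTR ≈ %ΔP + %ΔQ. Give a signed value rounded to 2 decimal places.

%ΔQ ≈ Ed × %ΔP = (-1.1) × (+11%) = -12.1000%
%ΔTR ≈ %ΔP + %ΔQ = (+11%) + (-12.1000%) = -1.1000%

-1.10%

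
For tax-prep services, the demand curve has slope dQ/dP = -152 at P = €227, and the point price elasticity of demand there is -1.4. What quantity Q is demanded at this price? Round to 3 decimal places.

Ed = (dQ/dP)·(P/Q) ⇒ Q = (dQ/dP)·P/Ed = (-152)·227/(-1.4) = 24645.71428…

24645.714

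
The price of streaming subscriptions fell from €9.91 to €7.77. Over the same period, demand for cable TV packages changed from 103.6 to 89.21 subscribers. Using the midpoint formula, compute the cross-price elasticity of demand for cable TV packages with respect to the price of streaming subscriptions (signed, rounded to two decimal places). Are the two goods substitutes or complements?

0.62; substitutes

%ΔQ_{cable TV packages} = (89.21 − 103.6)/avg = -14.39/96.405 = -0.149266…
%ΔP_{streaming subscriptions} = (7.77 − 9.91)/avg = -2.14/8.84 = -0.242081…
E_cross = (-14.39/96.405) / (-2.14/8.84) = 0.6165…
E_cross > 0 ⇒ the goods are substitutes.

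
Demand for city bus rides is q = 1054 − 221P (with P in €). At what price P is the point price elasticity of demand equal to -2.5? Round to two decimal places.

3.41

Ed = −221P/(1054 − 221P). Set this equal to -2.5:
221P = 2.5·(1054 − 221P) ⇒ 221P(1 + 2.5) = 2.5·1054
P = 2.5·1054 / (221·3.5) = 3.4065…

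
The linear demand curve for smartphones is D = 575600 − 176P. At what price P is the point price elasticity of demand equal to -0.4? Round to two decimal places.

934.42

Ed = −176P/(575600 − 176P). Set this equal to -0.4:
176P = 0.4·(575600 − 176P) ⇒ 176P(1 + 0.4) = 0.4·575600
P = 0.4·575600 / (176·1.4) = 934.4155…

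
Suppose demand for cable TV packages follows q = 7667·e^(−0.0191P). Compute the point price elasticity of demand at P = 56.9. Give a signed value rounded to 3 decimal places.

dq/dP = −0.0191·q = -49.3937. At P = 56.9, q = 2586.06.
Ed = (dq/dP)·(P/q) = (-49.3937) × (56.9/2586.06) = -1.08679

-1.087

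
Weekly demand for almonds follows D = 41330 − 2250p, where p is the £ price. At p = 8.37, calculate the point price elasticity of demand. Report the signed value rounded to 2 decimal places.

-0.84

dD/dp = −2250. At p = 8.37, D = 41330 − 2250(8.37) = 22497.5.
Ed = (dD/dp)·(p/D) = −2250 × (8.37/22497.5) = -0.8370…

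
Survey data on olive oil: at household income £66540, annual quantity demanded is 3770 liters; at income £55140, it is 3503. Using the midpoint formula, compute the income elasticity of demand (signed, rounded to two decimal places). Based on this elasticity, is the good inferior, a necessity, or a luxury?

0.39; necessity

%ΔQ = (3503 − 3770)/[( 3770 + 3503)/2] = -267/3636.5 = -0.073422…
%ΔIncome = (55140 − 66540)/[( 66540 + 55140)/2] = -11400/60840 = -0.187376…
E_income = (-267/3636.5) / (-11400/60840) = 0.3918…
0 < E_income < 1 ⇒ normal good, necessity.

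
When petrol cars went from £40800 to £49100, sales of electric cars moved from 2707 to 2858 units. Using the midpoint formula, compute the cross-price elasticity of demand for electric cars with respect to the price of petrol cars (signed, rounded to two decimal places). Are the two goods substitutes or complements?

0.29; substitutes

%ΔQ_{electric cars} = (2858 − 2707)/avg = 151/2782.5 = 0.054267…
%ΔP_{petrol cars} = (49100 − 40800)/avg = 8300/44950 = 0.184649…
E_cross = (151/2782.5) / (8300/44950) = 0.2938…
E_cross > 0 ⇒ the goods are substitutes.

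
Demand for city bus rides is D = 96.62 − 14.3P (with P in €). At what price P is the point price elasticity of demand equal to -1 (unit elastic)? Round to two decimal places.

3.38

Ed = −14.3P/(96.62 − 14.3P). Set this equal to -1:
14.3P = 1·(96.62 − 14.3P) ⇒ 14.3P(1 + 1) = 1·96.62
P = 1·96.62 / (14.3·2) = 3.3783…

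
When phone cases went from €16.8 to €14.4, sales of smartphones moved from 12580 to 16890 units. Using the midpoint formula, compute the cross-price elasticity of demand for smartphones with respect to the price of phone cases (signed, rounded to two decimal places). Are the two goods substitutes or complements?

-1.90; complements

%ΔQ_{smartphones} = (16890 − 12580)/avg = 4310/14735 = 0.292500…
%ΔP_{phone cases} = (14.4 − 16.8)/avg = -2.4/15.6 = -0.153846…
E_cross = (4310/14735) / (-2.4/15.6) = -1.9012…
E_cross < 0 ⇒ the goods are complements.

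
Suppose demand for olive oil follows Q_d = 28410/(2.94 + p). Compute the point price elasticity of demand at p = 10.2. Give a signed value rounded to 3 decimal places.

dQ_d/dp = −28410/(2.94 + p)² = -164.543. At p = 10.2, Q_d = 2162.1.
Ed = (dQ_d/dp)·(p/Q_d) = (-164.543) × (10.2/2162.1) = -0.77625…

-0.776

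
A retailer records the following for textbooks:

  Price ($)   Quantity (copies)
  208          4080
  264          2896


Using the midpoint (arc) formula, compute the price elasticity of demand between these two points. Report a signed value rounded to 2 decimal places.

%ΔQ = (2896 − 4080) / [(4080 + 2896)/2] = -1184/3488 = -0.339449…
%ΔP = (264 − 208) / [(208 + 264)/2] = 56/236 = 0.237288…
Arc Ed = %ΔQ / %ΔP = (-1184/3488) / (56/236) = -1.4305…

-1.43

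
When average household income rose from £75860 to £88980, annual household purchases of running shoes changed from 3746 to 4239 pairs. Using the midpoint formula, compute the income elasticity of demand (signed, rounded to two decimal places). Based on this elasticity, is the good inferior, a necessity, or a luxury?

0.78; necessity

%ΔQ = (4239 − 3746)/[( 3746 + 4239)/2] = 493/3992.5 = 0.123481…
%ΔIncome = (88980 − 75860)/[( 75860 + 88980)/2] = 13120/82420 = 0.159184…
E_income = (493/3992.5) / (13120/82420) = 0.7757…
0 < E_income < 1 ⇒ normal good, necessity.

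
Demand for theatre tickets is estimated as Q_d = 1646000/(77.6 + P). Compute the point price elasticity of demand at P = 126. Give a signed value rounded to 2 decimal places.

-0.62

dQ_d/dP = −1646000/(77.6 + P)² = -39.7077. At P = 126, Q_d = 8084.48.
Ed = (dQ_d/dP)·(P/Q_d) = (-39.7077) × (126/8084.48) = -0.6188…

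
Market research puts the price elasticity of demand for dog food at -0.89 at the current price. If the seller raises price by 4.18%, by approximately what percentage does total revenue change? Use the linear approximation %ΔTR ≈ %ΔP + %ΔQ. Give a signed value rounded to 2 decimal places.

+0.46%

%ΔQ ≈ Ed × %ΔP = (-0.89) × (+4.18%) = -3.7202%
%ΔTR ≈ %ΔP + %ΔQ = (+4.18%) + (-3.7202%) = +0.4598%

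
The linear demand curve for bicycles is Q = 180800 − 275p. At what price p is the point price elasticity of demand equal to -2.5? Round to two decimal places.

Ed = −275p/(180800 − 275p). Set this equal to -2.5:
275p = 2.5·(180800 − 275p) ⇒ 275p(1 + 2.5) = 2.5·180800
p = 2.5·180800 / (275·3.5) = 469.6103…

469.61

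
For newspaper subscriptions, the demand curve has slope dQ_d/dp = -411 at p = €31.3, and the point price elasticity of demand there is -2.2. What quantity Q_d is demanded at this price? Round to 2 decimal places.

Ed = (dQ_d/dp)·(p/Q_d) ⇒ Q_d = (dQ_d/dp)·p/Ed = (-411)·31.3/(-2.2) = 5847.4090…

5847.41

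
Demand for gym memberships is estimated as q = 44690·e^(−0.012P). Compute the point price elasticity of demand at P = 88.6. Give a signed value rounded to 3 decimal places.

-1.063

dq/dP = −0.012·q = -185.204. At P = 88.6, q = 15433.6.
Ed = (dq/dP)·(P/q) = (-185.204) × (88.6/15433.6) = -1.0632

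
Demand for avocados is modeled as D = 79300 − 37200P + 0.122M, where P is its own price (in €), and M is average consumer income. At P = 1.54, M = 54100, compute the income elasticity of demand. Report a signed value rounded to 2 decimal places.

At the given values, D = 79300 − 37200(1.54) + 0.122(54100) = 28612.2.
∂D/∂M = 0.122.
E = (0.122) × (54100/28612.2) = 0.2306…

0.23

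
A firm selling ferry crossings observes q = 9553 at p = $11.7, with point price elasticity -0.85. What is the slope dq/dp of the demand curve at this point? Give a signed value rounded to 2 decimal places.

-694.02

Ed = (dq/dp)·(p/q) ⇒ dq/dp = Ed·q/p = (-0.85)·9553/11.7 = -694.0213…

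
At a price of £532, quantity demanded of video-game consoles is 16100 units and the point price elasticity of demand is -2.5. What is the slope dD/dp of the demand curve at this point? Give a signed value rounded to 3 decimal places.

-75.658

Ed = (dD/dp)·(p/D) ⇒ dD/dp = Ed·D/p = (-2.5)·16100/532 = -75.65789…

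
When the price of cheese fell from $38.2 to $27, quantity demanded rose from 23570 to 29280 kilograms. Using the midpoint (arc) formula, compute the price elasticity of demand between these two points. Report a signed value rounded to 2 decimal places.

-0.63

%ΔQ = (29280 − 23570) / [(23570 + 29280)/2] = 5710/26425 = 0.216083…
%ΔP = (27 − 38.2) / [(38.2 + 27)/2] = -11.2/32.6 = -0.343558…
Arc Ed = %ΔQ / %ΔP = (5710/26425) / (-11.2/32.6) = -0.6289…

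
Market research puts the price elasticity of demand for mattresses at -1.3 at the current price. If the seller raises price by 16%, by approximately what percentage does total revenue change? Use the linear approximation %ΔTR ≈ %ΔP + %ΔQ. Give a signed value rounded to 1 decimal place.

-4.8%

%ΔQ ≈ Ed × %ΔP = (-1.3) × (+16%) = -20.8000%
%ΔTR ≈ %ΔP + %ΔQ = (+16%) + (-20.8000%) = -4.8000%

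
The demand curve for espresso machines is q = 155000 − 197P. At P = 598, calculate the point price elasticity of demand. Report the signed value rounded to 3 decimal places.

-3.167

dq/dP = −197. At P = 598, q = 155000 − 197(598) = 37194.
Ed = (dq/dP)·(P/q) = −197 × (598/37194) = -3.16733…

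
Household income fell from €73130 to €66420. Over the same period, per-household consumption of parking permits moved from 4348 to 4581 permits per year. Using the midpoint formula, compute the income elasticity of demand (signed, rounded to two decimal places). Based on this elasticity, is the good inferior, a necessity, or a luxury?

%ΔQ = (4581 − 4348)/[( 4348 + 4581)/2] = 233/4464.5 = 0.052189…
%ΔIncome = (66420 − 73130)/[( 73130 + 66420)/2] = -6710/69775 = -0.096166…
E_income = (233/4464.5) / (-6710/69775) = -0.5427…
E_income < 0 ⇒ inferior good.

-0.54; inferior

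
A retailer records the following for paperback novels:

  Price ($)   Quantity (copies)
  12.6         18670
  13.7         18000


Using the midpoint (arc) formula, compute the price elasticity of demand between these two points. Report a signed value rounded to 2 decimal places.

-0.44

%ΔQ = (18000 − 18670) / [(18670 + 18000)/2] = -670/18335 = -0.036542…
%ΔP = (13.7 − 12.6) / [(12.6 + 13.7)/2] = 1.1/13.15 = 0.083650…
Arc Ed = %ΔQ / %ΔP = (-670/18335) / (1.1/13.15) = -0.4368…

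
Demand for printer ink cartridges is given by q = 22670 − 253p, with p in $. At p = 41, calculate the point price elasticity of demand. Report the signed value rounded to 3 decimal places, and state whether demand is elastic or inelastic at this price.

dq/dp = −253. At p = 41, q = 22670 − 253(41) = 12297.
Ed = (dq/dp)·(p/q) = −253 × (41/12297) = -0.84353…
|Ed| = 0.844 < 1, so demand is inelastic.

-0.844; inelastic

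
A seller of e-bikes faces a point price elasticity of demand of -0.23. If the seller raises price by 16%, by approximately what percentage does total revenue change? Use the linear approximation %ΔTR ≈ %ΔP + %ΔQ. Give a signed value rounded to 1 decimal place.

+12.3%

%ΔQ ≈ Ed × %ΔP = (-0.23) × (+16%) = -3.6800%
%ΔTR ≈ %ΔP + %ΔQ = (+16%) + (-3.6800%) = +12.3200%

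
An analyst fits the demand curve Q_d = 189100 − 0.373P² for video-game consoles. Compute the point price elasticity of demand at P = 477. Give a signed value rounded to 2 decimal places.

-1.63

dQ_d/dP = −2·0.373·P = -355.842. At P = 477, Q_d = 104231.683.
Ed = (dQ_d/dP)·(P/Q_d) = (-355.842) × (477/104231.683) = -1.6284…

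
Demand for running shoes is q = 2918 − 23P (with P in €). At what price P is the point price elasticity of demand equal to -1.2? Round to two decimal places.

Ed = −23P/(2918 − 23P). Set this equal to -1.2:
23P = 1.2·(2918 − 23P) ⇒ 23P(1 + 1.2) = 1.2·2918
P = 1.2·2918 / (23·2.2) = 69.2015…

69.20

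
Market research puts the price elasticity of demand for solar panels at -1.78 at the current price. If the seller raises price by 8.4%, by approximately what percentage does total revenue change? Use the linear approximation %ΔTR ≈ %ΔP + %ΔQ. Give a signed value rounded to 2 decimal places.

-6.55%

%ΔQ ≈ Ed × %ΔP = (-1.78) × (+8.4%) = -14.9520%
%ΔTR ≈ %ΔP + %ΔQ = (+8.4%) + (-14.9520%) = -6.5520%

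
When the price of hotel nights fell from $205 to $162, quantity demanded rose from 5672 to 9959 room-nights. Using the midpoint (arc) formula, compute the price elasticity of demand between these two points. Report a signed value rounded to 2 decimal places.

%ΔQ = (9959 − 5672) / [(5672 + 9959)/2] = 4287/7815.5 = 0.548525…
%ΔP = (162 − 205) / [(205 + 162)/2] = -43/183.5 = -0.234332…
Arc Ed = %ΔQ / %ΔP = (4287/7815.5) / (-43/183.5) = -2.3408…

-2.34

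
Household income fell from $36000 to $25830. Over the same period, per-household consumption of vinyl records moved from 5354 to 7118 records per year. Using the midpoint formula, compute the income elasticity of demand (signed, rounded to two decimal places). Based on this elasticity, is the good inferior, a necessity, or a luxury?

-0.86; inferior

%ΔQ = (7118 − 5354)/[( 5354 + 7118)/2] = 1764/6236 = 0.282873…
%ΔIncome = (25830 − 36000)/[( 36000 + 25830)/2] = -10170/30915 = -0.328966…
E_income = (1764/6236) / (-10170/30915) = -0.8598…
E_income < 0 ⇒ inferior good.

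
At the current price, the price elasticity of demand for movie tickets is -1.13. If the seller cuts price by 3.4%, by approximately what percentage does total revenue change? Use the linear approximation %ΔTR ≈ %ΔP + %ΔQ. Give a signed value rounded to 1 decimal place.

%ΔQ ≈ Ed × %ΔP = (-1.13) × (-3.4%) = +3.8420%
%ΔTR ≈ %ΔP + %ΔQ = (-3.4%) + (+3.8420%) = +0.4420%

+0.4%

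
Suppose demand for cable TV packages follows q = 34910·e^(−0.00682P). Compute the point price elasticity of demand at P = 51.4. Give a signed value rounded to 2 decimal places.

dq/dP = −0.00682·q = -167.685. At P = 51.4, q = 24587.2.
Ed = (dq/dP)·(P/q) = (-167.685) × (51.4/24587.2) = -0.3505…

-0.35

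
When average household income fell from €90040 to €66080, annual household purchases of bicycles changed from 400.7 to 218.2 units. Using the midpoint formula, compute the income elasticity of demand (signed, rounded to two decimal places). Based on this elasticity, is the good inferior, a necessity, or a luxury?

%ΔQ = (218.2 − 400.7)/[( 400.7 + 218.2)/2] = -182.5/309.45 = -0.589756…
%ΔIncome = (66080 − 90040)/[( 90040 + 66080)/2] = -23960/78060 = -0.306943…
E_income = (-182.5/309.45) / (-23960/78060) = 1.9213…
E_income > 1 ⇒ normal good, luxury.

1.92; luxury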